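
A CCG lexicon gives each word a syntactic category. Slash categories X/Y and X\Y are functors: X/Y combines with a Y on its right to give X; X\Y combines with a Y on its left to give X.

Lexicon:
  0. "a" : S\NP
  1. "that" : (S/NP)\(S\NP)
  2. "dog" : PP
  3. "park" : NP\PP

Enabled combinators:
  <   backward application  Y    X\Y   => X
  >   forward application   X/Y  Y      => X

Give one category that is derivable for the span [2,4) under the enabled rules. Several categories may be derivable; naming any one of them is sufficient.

[0,4] S   >
  [0,2] S/NP   <
    [0,1] "a" : S\NP
    [1,2] "that" : (S/NP)\(S\NP)
  [2,4] NP   <
    [2,3] "dog" : PP
    [3,4] "park" : NP\PP

NP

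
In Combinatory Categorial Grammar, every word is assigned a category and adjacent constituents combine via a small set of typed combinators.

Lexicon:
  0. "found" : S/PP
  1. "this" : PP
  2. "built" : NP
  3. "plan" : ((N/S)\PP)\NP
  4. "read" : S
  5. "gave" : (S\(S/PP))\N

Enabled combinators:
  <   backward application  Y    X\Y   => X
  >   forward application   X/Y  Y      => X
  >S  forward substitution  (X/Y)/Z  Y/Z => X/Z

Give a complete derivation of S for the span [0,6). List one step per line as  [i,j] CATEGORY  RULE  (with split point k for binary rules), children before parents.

[0,6] S   <
  [0,1] "found" : S/PP
  [1,6] S\(S/PP)   <
    [1,5] N   >
      [1,4] N/S   <
        [1,2] "this" : PP
        [2,4] (N/S)\PP   <
          [2,3] "built" : NP
          [3,4] "plan" : ((N/S)\PP)\NP
      [4,5] "read" : S
    [5,6] "gave" : (S\(S/PP))\N

[0,1] S/PP  lex  "found"
[1,2] PP  lex  "this"
[2,3] NP  lex  "built"
[3,4] ((N/S)\PP)\NP  lex  "plan"
[2,4] (N/S)\PP  <  k=3
[1,4] N/S  <  k=2
[4,5] S  lex  "read"
[1,5] N  >  k=4
[5,6] (S\(S/PP))\N  lex  "gave"
[1,6] S\(S/PP)  <  k=5
[0,6] S  <  k=1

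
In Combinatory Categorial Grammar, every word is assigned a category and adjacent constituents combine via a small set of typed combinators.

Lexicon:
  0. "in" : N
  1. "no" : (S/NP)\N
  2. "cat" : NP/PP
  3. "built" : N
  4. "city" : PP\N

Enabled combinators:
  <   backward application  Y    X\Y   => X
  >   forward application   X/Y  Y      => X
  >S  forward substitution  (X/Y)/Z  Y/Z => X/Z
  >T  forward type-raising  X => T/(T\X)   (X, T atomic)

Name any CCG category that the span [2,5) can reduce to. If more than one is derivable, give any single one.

[0,5] S   >
  [0,2] S/NP   <
    [0,1] "in" : N
    [1,2] "no" : (S/NP)\N
  [2,5] NP   >
    [2,3] "cat" : NP/PP
    [3,5] PP   <
      [3,4] "built" : N
      [4,5] "city" : PP\N

NP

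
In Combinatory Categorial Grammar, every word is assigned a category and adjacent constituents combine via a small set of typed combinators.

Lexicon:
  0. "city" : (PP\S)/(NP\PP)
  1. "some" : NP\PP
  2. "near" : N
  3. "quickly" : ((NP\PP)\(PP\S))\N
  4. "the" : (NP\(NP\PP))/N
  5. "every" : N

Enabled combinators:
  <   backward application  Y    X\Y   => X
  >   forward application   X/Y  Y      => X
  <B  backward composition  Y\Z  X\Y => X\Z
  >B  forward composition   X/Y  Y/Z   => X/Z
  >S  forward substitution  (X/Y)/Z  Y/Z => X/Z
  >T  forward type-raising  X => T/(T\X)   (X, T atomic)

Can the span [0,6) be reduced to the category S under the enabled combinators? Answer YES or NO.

(PP\S)/(NP\PP) NP\PP N ((NP\PP)\(PP\S))\N (NP\(NP\PP))/N N
CKY chart[0,6] = {N/(N\NP), NP, NP/(NP\NP), PP/(PP\NP), S/(S\NP)}; S ∉ chart

NO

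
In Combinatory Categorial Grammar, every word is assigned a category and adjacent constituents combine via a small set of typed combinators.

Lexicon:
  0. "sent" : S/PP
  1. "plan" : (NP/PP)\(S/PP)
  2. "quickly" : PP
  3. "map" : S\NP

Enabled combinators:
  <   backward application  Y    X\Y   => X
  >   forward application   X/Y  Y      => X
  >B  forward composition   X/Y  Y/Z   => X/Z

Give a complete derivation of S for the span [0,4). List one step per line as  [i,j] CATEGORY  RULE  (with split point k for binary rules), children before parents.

[0,1] S/PP  lex  "sent"
[1,2] (NP/PP)\(S/PP)  lex  "plan"
[0,2] NP/PP  <  k=1
[2,3] PP  lex  "quickly"
[0,3] NP  >  k=2
[3,4] S\NP  lex  "map"
[0,4] S  <  k=3

[0,4] S   <
  [0,3] NP   >
    [0,2] NP/PP   <
      [0,1] "sent" : S/PP
      [1,2] "plan" : (NP/PP)\(S/PP)
    [2,3] "quickly" : PP
  [3,4] "map" : S\NP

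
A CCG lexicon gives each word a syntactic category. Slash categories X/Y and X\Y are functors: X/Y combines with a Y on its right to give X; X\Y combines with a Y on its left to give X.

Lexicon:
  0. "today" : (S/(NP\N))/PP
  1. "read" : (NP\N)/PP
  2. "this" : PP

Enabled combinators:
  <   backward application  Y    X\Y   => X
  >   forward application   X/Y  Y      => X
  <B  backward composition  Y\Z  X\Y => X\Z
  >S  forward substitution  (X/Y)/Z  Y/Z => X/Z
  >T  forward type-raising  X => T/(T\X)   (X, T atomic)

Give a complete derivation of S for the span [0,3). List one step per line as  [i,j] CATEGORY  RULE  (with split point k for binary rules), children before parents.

[0,3] S   >
  [0,2] S/PP   >S
    [0,1] "today" : (S/(NP\N))/PP
    [1,2] "read" : (NP\N)/PP
  [2,3] "this" : PP

[0,1] (S/(NP\N))/PP  lex  "today"
[1,2] (NP\N)/PP  lex  "read"
[0,2] S/PP  >S  k=1
[2,3] PP  lex  "this"
[0,3] S  >  k=2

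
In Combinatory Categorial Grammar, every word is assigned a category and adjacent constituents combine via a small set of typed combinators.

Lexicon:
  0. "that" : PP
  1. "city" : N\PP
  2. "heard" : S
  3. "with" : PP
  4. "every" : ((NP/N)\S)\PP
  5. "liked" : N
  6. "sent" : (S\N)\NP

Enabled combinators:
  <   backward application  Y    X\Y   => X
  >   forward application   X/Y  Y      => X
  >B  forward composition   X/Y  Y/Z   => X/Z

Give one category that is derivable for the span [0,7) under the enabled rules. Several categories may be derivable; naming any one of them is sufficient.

S

[0,7] S   <
  [0,2] N   <
    [0,1] "that" : PP
    [1,2] "city" : N\PP
  [2,7] S\N   <
    [2,6] NP   >
      [2,5] NP/N   <
        [2,3] "heard" : S
        [3,5] (NP/N)\S   <
          [3,4] "with" : PP
          [4,5] "every" : ((NP/N)\S)\PP
      [5,6] "liked" : N
    [6,7] "sent" : (S\N)\NP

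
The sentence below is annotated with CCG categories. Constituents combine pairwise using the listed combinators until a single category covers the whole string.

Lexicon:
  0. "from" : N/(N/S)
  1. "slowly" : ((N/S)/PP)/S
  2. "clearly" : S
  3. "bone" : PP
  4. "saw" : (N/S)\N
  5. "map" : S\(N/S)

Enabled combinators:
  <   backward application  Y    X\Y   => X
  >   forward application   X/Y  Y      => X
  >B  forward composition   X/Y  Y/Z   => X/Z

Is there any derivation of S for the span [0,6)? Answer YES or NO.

[0,6] S   <
  [0,5] N/S   <
    [0,4] N   >
      [0,3] N/PP   >B
        [0,1] "from" : N/(N/S)
        [1,3] (N/S)/PP   >
          [1,2] "slowly" : ((N/S)/PP)/S
          [2,3] "clearly" : S
      [3,4] "bone" : PP
    [4,5] "saw" : (N/S)\N
  [5,6] "map" : S\(N/S)

YES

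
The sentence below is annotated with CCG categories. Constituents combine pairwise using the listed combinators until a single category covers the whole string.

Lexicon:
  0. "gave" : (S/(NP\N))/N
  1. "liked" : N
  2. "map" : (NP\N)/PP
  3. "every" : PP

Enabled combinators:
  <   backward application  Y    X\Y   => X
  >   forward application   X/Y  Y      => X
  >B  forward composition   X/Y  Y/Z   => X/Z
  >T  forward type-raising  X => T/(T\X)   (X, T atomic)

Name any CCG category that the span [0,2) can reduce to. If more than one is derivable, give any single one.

[0,4] S   >
  [0,2] S/(NP\N)   >
    [0,1] "gave" : (S/(NP\N))/N
    [1,2] "liked" : N
  [2,4] NP\N   >
    [2,3] "map" : (NP\N)/PP
    [3,4] "every" : PP

S/(NP\N)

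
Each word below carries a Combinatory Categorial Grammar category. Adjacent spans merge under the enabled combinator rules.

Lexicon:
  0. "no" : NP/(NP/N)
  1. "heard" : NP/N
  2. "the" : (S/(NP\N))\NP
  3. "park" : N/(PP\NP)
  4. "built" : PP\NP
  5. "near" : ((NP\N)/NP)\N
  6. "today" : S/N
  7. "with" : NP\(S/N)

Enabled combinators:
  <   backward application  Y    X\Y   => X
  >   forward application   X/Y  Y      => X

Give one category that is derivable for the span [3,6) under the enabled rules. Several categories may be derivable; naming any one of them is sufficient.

(NP\N)/NP

[0,8] S   >
  [0,3] S/(NP\N)   <
    [0,2] NP   >
      [0,1] "no" : NP/(NP/N)
      [1,2] "heard" : NP/N
    [2,3] "the" : (S/(NP\N))\NP
  [3,8] NP\N   >
    [3,6] (NP\N)/NP   <
      [3,5] N   >
        [3,4] "park" : N/(PP\NP)
        [4,5] "built" : PP\NP
      [5,6] "near" : ((NP\N)/NP)\N
    [6,8] NP   <
      [6,7] "today" : S/N
      [7,8] "with" : NP\(S/N)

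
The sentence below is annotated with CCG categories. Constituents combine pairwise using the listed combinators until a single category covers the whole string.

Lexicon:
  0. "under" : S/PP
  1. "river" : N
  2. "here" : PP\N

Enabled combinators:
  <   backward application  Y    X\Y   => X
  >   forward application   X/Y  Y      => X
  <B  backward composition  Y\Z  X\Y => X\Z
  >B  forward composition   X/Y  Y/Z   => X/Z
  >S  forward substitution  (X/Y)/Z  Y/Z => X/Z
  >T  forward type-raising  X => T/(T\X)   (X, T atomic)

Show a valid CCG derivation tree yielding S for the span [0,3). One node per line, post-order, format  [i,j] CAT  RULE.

[0,3] S   >
  [0,1] "under" : S/PP
  [1,3] PP   >
    [1,2] PP/(PP\N)   >T
      [1,2] "river" : N
    [2,3] "here" : PP\N

[0,1] S/PP  lex  "under"
[1,2] N  lex  "river"
[1,2] PP/(PP\N)  >T
[2,3] PP\N  lex  "here"
[1,3] PP  >  k=2
[0,3] S  >  k=1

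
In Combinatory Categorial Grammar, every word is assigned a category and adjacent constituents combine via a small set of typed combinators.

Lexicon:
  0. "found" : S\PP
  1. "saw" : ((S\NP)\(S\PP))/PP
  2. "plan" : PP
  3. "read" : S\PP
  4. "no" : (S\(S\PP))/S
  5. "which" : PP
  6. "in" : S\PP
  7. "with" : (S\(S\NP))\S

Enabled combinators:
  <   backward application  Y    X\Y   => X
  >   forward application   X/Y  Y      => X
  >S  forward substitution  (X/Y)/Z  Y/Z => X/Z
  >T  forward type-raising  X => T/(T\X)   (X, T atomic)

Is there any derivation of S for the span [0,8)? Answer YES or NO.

YES

[0,8] S   <
  [0,3] S\NP   <
    [0,1] "found" : S\PP
    [1,3] (S\NP)\(S\PP)   >
      [1,2] "saw" : ((S\NP)\(S\PP))/PP
      [2,3] "plan" : PP
  [3,8] S\(S\NP)   <
    [3,7] S   <
      [3,4] "read" : S\PP
      [4,7] S\(S\PP)   >
        [4,5] "no" : (S\(S\PP))/S
        [5,7] S   <
          [5,6] "which" : PP
          [6,7] "in" : S\PP
    [7,8] "with" : (S\(S\NP))\S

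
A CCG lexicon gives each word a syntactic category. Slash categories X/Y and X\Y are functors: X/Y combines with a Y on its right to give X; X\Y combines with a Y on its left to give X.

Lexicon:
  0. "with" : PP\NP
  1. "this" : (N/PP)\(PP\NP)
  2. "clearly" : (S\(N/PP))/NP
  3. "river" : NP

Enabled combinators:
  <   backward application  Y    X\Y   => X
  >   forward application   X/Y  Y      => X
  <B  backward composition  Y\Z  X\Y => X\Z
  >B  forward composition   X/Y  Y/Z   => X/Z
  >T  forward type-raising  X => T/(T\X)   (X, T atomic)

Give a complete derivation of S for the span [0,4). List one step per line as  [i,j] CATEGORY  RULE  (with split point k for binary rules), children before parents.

[0,4] S   <
  [0,2] N/PP   <
    [0,1] "with" : PP\NP
    [1,2] "this" : (N/PP)\(PP\NP)
  [2,4] S\(N/PP)   >
    [2,3] "clearly" : (S\(N/PP))/NP
    [3,4] "river" : NP

[0,1] PP\NP  lex  "with"
[1,2] (N/PP)\(PP\NP)  lex  "this"
[0,2] N/PP  <  k=1
[2,3] (S\(N/PP))/NP  lex  "clearly"
[3,4] NP  lex  "river"
[2,4] S\(N/PP)  >  k=3
[0,4] S  <  k=2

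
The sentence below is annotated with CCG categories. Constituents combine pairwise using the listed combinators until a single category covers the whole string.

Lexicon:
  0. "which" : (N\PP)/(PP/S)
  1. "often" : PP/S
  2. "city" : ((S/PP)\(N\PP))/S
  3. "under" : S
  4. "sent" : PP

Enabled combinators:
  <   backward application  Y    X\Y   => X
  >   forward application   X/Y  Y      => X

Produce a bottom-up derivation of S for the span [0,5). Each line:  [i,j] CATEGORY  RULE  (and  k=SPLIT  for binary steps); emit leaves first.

[0,1] (N\PP)/(PP/S)  lex  "which"
[1,2] PP/S  lex  "often"
[0,2] N\PP  >  k=1
[2,3] ((S/PP)\(N\PP))/S  lex  "city"
[3,4] S  lex  "under"
[2,4] (S/PP)\(N\PP)  >  k=3
[0,4] S/PP  <  k=2
[4,5] PP  lex  "sent"
[0,5] S  >  k=4

[0,5] S   >
  [0,4] S/PP   <
    [0,2] N\PP   >
      [0,1] "which" : (N\PP)/(PP/S)
      [1,2] "often" : PP/S
    [2,4] (S/PP)\(N\PP)   >
      [2,3] "city" : ((S/PP)\(N\PP))/S
      [3,4] "under" : S
  [4,5] "sent" : PP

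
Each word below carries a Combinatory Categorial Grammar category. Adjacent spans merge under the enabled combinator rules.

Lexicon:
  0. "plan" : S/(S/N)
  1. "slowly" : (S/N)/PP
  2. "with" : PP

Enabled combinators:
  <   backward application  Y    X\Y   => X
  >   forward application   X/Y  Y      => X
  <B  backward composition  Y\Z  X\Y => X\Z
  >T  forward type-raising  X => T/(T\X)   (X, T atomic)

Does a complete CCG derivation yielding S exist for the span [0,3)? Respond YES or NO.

YES

[0,3] S   >
  [0,1] "plan" : S/(S/N)
  [1,3] S/N   >
    [1,2] "slowly" : (S/N)/PP
    [2,3] "with" : PP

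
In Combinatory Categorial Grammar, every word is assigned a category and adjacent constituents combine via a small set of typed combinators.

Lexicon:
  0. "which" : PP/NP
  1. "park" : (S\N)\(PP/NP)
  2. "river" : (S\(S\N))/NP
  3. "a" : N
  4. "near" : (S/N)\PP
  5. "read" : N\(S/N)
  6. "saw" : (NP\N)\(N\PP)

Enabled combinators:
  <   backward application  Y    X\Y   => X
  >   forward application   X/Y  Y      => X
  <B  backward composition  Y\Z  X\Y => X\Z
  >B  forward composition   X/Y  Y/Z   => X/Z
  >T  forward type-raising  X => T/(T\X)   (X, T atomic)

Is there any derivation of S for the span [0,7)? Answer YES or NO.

YES

[0,7] S   <
  [0,2] S\N   <
    [0,1] "which" : PP/NP
    [1,2] "park" : (S\N)\(PP/NP)
  [2,7] S\(S\N)   >
    [2,3] "river" : (S\(S\N))/NP
    [3,7] NP   <
      [3,4] "a" : N
      [4,7] NP\N   <
        [4,6] N\PP   <B
          [4,5] "near" : (S/N)\PP
          [5,6] "read" : N\(S/N)
        [6,7] "saw" : (NP\N)\(N\PP)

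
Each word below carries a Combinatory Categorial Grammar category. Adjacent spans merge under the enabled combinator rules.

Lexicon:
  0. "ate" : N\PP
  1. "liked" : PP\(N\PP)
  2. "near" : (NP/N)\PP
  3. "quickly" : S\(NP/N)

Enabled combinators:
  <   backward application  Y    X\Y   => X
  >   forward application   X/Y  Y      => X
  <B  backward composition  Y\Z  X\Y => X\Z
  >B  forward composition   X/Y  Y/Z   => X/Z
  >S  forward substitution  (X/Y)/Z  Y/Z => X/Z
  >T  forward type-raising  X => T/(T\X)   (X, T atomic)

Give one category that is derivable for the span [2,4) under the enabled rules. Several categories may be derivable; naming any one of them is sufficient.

S\PP

[0,4] S   <
  [0,2] PP   <
    [0,1] "ate" : N\PP
    [1,2] "liked" : PP\(N\PP)
  [2,4] S\PP   <B
    [2,3] "near" : (NP/N)\PP
    [3,4] "quickly" : S\(NP/N)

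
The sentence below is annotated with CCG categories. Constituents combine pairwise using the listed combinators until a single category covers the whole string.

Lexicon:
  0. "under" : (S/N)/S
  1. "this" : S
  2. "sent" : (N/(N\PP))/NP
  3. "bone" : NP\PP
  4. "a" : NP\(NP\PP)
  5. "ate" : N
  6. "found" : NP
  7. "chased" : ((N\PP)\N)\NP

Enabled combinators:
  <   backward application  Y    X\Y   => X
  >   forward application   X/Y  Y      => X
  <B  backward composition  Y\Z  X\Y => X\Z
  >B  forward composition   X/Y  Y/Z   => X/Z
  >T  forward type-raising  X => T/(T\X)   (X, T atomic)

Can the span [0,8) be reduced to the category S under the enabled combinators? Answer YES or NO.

YES

[0,8] S   >
  [0,2] S/N   >
    [0,1] "under" : (S/N)/S
    [1,2] "this" : S
  [2,8] N   >
    [2,5] N/(N\PP)   >
      [2,3] "sent" : (N/(N\PP))/NP
      [3,5] NP   <
        [3,4] "bone" : NP\PP
        [4,5] "a" : NP\(NP\PP)
    [5,8] N\PP   <
      [5,6] "ate" : N
      [6,8] (N\PP)\N   <
        [6,7] "found" : NP
        [7,8] "chased" : ((N\PP)\N)\NP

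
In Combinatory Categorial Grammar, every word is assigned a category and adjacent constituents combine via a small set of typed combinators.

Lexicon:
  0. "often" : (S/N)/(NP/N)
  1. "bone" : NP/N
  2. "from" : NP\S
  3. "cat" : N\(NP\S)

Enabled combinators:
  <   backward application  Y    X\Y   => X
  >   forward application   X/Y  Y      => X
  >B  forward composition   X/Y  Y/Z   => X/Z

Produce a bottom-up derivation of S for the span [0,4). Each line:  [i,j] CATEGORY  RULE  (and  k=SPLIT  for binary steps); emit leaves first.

[0,4] S   >
  [0,2] S/N   >
    [0,1] "often" : (S/N)/(NP/N)
    [1,2] "bone" : NP/N
  [2,4] N   <
    [2,3] "from" : NP\S
    [3,4] "cat" : N\(NP\S)

[0,1] (S/N)/(NP/N)  lex  "often"
[1,2] NP/N  lex  "bone"
[0,2] S/N  >  k=1
[2,3] NP\S  lex  "from"
[3,4] N\(NP\S)  lex  "cat"
[2,4] N  <  k=3
[0,4] S  >  k=2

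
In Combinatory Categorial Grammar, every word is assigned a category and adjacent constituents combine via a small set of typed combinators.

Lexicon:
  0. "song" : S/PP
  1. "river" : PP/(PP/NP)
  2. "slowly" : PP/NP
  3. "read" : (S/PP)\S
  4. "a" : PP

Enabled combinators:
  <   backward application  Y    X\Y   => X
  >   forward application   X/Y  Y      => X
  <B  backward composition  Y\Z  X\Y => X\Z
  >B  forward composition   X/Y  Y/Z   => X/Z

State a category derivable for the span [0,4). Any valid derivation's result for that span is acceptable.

S/PP

[0,5] S   >
  [0,4] S/PP   <
    [0,3] S   >
      [0,1] "song" : S/PP
      [1,3] PP   >
        [1,2] "river" : PP/(PP/NP)
        [2,3] "slowly" : PP/NP
    [3,4] "read" : (S/PP)\S
  [4,5] "a" : PP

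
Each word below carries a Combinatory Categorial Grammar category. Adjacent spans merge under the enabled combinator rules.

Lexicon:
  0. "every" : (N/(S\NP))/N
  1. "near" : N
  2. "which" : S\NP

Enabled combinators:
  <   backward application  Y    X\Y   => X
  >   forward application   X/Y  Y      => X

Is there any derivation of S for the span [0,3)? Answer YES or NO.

(N/(S\NP))/N N S\NP
CKY chart[0,3] = {N}; S ∉ chart

NO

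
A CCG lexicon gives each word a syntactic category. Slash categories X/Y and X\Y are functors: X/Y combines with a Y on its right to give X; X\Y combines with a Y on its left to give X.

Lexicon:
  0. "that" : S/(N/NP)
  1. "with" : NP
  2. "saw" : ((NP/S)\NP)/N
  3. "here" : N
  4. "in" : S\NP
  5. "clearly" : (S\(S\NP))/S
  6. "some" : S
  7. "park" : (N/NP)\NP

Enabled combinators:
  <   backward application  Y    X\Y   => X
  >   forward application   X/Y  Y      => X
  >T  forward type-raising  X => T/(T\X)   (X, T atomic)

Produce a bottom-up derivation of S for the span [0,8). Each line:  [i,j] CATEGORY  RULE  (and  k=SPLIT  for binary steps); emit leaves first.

[0,1] S/(N/NP)  lex  "that"
[1,2] NP  lex  "with"
[2,3] ((NP/S)\NP)/N  lex  "saw"
[3,4] N  lex  "here"
[2,4] (NP/S)\NP  >  k=3
[1,4] NP/S  <  k=2
[4,5] S\NP  lex  "in"
[5,6] (S\(S\NP))/S  lex  "clearly"
[6,7] S  lex  "some"
[5,7] S\(S\NP)  >  k=6
[4,7] S  <  k=5
[1,7] NP  >  k=4
[7,8] (N/NP)\NP  lex  "park"
[1,8] N/NP  <  k=7
[0,8] S  >  k=1

[0,8] S   >
  [0,1] "that" : S/(N/NP)
  [1,8] N/NP   <
    [1,7] NP   >
      [1,4] NP/S   <
        [1,2] "with" : NP
        [2,4] (NP/S)\NP   >
          [2,3] "saw" : ((NP/S)\NP)/N
          [3,4] "here" : N
      [4,7] S   <
        [4,5] "in" : S\NP
        [5,7] S\(S\NP)   >
          [5,6] "clearly" : (S\(S\NP))/S
          [6,7] "some" : S
    [7,8] "park" : (N/NP)\NP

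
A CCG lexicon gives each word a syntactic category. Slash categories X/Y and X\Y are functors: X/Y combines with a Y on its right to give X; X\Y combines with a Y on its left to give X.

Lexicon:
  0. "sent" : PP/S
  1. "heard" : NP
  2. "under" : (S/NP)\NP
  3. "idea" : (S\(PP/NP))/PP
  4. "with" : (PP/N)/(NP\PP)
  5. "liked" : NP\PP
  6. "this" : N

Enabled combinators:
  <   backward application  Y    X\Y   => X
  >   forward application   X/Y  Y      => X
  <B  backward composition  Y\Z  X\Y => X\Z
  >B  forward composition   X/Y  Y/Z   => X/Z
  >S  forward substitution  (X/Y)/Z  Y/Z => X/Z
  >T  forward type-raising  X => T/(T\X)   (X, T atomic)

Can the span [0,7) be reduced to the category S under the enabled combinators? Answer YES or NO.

[0,7] S   <
  [0,3] PP/NP   >B
    [0,1] "sent" : PP/S
    [1,3] S/NP   <
      [1,2] "heard" : NP
      [2,3] "under" : (S/NP)\NP
  [3,7] S\(PP/NP)   >
    [3,4] "idea" : (S\(PP/NP))/PP
    [4,7] PP   >
      [4,6] PP/N   >
        [4,5] "with" : (PP/N)/(NP\PP)
        [5,6] "liked" : NP\PP
      [6,7] "this" : N

YES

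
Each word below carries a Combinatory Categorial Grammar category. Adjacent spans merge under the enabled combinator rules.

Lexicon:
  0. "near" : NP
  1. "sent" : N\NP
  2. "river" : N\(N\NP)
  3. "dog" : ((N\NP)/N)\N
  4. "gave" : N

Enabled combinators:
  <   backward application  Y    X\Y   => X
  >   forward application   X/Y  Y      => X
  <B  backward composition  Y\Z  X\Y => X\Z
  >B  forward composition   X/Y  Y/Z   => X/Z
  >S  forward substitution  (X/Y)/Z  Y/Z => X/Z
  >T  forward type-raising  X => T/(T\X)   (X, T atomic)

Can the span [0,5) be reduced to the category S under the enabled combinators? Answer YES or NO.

NP N\NP N\(N\NP) ((N\NP)/N)\N N
CKY chart[0,5] = {N, N/(N\N), NP/(NP\N), PP/(PP\N), S/(S\N)}; S ∉ chart

NO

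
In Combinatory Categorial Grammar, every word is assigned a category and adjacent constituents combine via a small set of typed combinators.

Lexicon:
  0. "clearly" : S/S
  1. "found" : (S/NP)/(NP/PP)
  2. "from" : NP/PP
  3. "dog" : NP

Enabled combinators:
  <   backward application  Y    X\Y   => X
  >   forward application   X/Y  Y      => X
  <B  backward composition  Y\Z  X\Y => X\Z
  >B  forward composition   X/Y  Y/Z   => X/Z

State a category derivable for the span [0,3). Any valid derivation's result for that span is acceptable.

[0,4] S   >
  [0,3] S/NP   >B
    [0,1] "clearly" : S/S
    [1,3] S/NP   >
      [1,2] "found" : (S/NP)/(NP/PP)
      [2,3] "from" : NP/PP
  [3,4] "dog" : NP

S/NP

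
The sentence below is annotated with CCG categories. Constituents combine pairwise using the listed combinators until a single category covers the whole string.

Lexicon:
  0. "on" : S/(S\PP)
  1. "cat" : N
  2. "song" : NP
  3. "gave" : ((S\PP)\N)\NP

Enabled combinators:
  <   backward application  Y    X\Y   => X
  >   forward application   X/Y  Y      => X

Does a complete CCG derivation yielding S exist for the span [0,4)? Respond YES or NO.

[0,4] S   >
  [0,1] "on" : S/(S\PP)
  [1,4] S\PP   <
    [1,2] "cat" : N
    [2,4] (S\PP)\N   <
      [2,3] "song" : NP
      [3,4] "gave" : ((S\PP)\N)\NP

YES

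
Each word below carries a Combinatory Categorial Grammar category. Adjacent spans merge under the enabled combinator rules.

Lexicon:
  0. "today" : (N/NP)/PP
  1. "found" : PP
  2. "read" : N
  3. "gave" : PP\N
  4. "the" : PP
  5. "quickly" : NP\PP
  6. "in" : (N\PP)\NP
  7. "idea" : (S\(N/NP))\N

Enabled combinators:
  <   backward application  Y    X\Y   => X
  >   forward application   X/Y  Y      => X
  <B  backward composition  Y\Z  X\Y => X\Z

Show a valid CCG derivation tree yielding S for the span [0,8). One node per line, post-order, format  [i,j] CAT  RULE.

[0,8] S   <
  [0,2] N/NP   >
    [0,1] "today" : (N/NP)/PP
    [1,2] "found" : PP
  [2,8] S\(N/NP)   <
    [2,7] N   <
      [2,4] PP   <
        [2,3] "read" : N
        [3,4] "gave" : PP\N
      [4,7] N\PP   <
        [4,6] NP   <
          [4,5] "the" : PP
          [5,6] "quickly" : NP\PP
        [6,7] "in" : (N\PP)\NP
    [7,8] "idea" : (S\(N/NP))\N

[0,1] (N/NP)/PP  lex  "today"
[1,2] PP  lex  "found"
[0,2] N/NP  >  k=1
[2,3] N  lex  "read"
[3,4] PP\N  lex  "gave"
[2,4] PP  <  k=3
[4,5] PP  lex  "the"
[5,6] NP\PP  lex  "quickly"
[4,6] NP  <  k=5
[6,7] (N\PP)\NP  lex  "in"
[4,7] N\PP  <  k=6
[2,7] N  <  k=4
[7,8] (S\(N/NP))\N  lex  "idea"
[2,8] S\(N/NP)  <  k=7
[0,8] S  <  k=2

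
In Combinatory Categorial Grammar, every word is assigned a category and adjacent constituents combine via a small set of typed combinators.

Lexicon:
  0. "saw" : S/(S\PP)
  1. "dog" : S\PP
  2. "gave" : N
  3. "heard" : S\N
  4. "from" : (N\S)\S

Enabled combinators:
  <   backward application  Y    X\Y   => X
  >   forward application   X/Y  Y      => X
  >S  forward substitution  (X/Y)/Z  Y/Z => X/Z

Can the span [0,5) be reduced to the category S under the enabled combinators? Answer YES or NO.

S/(S\PP) S\PP N S\N (N\S)\S
CKY chart[0,5] = {N}; S ∉ chart

NO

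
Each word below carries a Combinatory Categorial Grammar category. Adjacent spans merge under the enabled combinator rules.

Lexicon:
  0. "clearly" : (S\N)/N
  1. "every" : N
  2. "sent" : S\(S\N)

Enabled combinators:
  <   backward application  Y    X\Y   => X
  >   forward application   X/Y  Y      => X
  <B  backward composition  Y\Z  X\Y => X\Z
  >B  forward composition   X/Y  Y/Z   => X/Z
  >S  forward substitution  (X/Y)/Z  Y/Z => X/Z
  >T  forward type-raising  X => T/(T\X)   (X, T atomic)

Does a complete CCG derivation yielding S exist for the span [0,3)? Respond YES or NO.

[0,3] S   <
  [0,2] S\N   >
    [0,1] "clearly" : (S\N)/N
    [1,2] "every" : N
  [2,3] "sent" : S\(S\N)

YES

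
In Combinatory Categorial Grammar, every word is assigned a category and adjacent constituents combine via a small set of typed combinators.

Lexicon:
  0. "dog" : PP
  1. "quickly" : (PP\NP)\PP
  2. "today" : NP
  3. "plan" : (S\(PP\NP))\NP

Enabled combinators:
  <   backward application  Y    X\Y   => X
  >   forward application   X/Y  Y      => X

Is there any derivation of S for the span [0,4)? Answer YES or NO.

[0,4] S   <
  [0,2] PP\NP   <
    [0,1] "dog" : PP
    [1,2] "quickly" : (PP\NP)\PP
  [2,4] S\(PP\NP)   <
    [2,3] "today" : NP
    [3,4] "plan" : (S\(PP\NP))\NP

YES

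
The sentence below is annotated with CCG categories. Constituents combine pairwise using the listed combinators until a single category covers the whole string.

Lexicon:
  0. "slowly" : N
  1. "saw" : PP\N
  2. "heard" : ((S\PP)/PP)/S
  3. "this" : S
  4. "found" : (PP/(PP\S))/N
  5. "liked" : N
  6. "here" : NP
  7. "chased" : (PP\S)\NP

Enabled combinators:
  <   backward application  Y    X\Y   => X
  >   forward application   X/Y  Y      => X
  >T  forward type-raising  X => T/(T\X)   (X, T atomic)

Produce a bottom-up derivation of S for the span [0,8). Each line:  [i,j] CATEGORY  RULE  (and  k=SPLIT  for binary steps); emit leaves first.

[0,8] S   <
  [0,2] PP   <
    [0,1] "slowly" : N
    [1,2] "saw" : PP\N
  [2,8] S\PP   >
    [2,4] (S\PP)/PP   >
      [2,3] "heard" : ((S\PP)/PP)/S
      [3,4] "this" : S
    [4,8] PP   >
      [4,6] PP/(PP\S)   >
        [4,5] "found" : (PP/(PP\S))/N
        [5,6] "liked" : N
      [6,8] PP\S   <
        [6,7] "here" : NP
        [7,8] "chased" : (PP\S)\NP

[0,1] N  lex  "slowly"
[1,2] PP\N  lex  "saw"
[0,2] PP  <  k=1
[2,3] ((S\PP)/PP)/S  lex  "heard"
[3,4] S  lex  "this"
[2,4] (S\PP)/PP  >  k=3
[4,5] (PP/(PP\S))/N  lex  "found"
[5,6] N  lex  "liked"
[4,6] PP/(PP\S)  >  k=5
[6,7] NP  lex  "here"
[7,8] (PP\S)\NP  lex  "chased"
[6,8] PP\S  <  k=7
[4,8] PP  >  k=6
[2,8] S\PP  >  k=4
[0,8] S  <  k=2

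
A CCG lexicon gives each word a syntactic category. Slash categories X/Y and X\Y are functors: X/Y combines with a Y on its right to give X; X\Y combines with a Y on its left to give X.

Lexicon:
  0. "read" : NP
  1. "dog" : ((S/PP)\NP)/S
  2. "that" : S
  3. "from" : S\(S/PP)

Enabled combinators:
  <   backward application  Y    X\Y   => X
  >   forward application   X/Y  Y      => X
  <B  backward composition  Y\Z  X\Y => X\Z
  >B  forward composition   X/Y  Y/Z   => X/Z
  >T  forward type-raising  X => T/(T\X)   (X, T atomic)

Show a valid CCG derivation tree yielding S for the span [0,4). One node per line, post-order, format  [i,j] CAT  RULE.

[0,4] S   <
  [0,1] "read" : NP
  [1,4] S\NP   <B
    [1,3] (S/PP)\NP   >
      [1,2] "dog" : ((S/PP)\NP)/S
      [2,3] "that" : S
    [3,4] "from" : S\(S/PP)

[0,1] NP  lex  "read"
[1,2] ((S/PP)\NP)/S  lex  "dog"
[2,3] S  lex  "that"
[1,3] (S/PP)\NP  >  k=2
[3,4] S\(S/PP)  lex  "from"
[1,4] S\NP  <B  k=3
[0,4] S  <  k=1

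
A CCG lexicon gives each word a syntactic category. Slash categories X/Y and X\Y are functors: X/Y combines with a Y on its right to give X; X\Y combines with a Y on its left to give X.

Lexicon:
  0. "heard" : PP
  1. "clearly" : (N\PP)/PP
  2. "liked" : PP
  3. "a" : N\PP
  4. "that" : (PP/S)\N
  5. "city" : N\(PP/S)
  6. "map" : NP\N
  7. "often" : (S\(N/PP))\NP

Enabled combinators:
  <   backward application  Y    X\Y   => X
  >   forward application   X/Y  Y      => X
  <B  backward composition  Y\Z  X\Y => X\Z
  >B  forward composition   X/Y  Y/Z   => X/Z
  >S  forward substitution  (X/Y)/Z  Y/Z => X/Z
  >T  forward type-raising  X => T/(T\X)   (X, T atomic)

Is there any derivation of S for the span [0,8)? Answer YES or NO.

[0,8] S   <
  [0,2] N/PP   >B
    [0,1] N/(N\PP)   >T
      [0,1] "heard" : PP
    [1,2] "clearly" : (N\PP)/PP
  [2,8] S\(N/PP)   <
    [2,7] NP   <
      [2,6] N   <
        [2,3] "liked" : PP
        [3,6] N\PP   <B
          [3,4] "a" : N\PP
          [4,6] N\N   <B
            [4,5] "that" : (PP/S)\N
            [5,6] "city" : N\(PP/S)
      [6,7] "map" : NP\N
    [7,8] "often" : (S\(N/PP))\NP

YES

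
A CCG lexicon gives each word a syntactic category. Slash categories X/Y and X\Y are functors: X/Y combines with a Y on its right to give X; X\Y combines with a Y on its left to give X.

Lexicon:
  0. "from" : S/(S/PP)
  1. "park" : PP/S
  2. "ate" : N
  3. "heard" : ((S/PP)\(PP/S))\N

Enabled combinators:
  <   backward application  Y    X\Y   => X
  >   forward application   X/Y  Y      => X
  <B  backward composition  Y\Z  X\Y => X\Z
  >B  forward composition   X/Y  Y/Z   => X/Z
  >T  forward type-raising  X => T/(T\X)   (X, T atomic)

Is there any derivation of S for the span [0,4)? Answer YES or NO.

[0,4] S   >
  [0,1] "from" : S/(S/PP)
  [1,4] S/PP   <
    [1,2] "park" : PP/S
    [2,4] (S/PP)\(PP/S)   <
      [2,3] "ate" : N
      [3,4] "heard" : ((S/PP)\(PP/S))\N

YES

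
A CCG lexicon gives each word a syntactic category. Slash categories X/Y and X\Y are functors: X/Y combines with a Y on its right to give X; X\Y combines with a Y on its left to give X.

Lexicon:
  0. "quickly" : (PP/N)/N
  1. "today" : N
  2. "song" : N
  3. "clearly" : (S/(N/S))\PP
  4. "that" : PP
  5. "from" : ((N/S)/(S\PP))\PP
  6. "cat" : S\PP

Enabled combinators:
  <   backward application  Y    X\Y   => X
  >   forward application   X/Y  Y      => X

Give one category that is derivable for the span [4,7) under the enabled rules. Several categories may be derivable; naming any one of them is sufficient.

N/S

[0,7] S   >
  [0,4] S/(N/S)   <
    [0,3] PP   >
      [0,2] PP/N   >
        [0,1] "quickly" : (PP/N)/N
        [1,2] "today" : N
      [2,3] "song" : N
    [3,4] "clearly" : (S/(N/S))\PP
  [4,7] N/S   >
    [4,6] (N/S)/(S\PP)   <
      [4,5] "that" : PP
      [5,6] "from" : ((N/S)/(S\PP))\PP
    [6,7] "cat" : S\PP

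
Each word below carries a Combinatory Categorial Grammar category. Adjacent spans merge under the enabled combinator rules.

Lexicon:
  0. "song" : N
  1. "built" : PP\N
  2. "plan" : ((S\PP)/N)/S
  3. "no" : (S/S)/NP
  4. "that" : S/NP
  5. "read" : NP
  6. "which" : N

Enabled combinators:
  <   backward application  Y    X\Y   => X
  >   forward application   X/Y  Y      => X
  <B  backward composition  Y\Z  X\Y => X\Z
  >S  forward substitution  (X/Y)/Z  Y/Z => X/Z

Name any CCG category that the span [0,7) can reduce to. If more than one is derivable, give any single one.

S

[0,7] S   <
  [0,2] PP   <
    [0,1] "song" : N
    [1,2] "built" : PP\N
  [2,7] S\PP   >
    [2,6] (S\PP)/N   >
      [2,3] "plan" : ((S\PP)/N)/S
      [3,6] S   >
        [3,5] S/NP   >S
          [3,4] "no" : (S/S)/NP
          [4,5] "that" : S/NP
        [5,6] "read" : NP
    [6,7] "which" : N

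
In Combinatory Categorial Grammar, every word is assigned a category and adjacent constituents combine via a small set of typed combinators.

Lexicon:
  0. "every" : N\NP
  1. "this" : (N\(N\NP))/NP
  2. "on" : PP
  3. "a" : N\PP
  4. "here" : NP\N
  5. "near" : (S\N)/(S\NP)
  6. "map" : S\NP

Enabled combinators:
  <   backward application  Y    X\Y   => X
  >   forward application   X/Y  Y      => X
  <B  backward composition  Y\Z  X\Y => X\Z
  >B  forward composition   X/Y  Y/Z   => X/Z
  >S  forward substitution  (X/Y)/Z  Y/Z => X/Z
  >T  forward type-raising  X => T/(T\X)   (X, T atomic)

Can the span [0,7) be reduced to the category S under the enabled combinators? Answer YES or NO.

[0,7] S   <
  [0,5] N   <
    [0,1] "every" : N\NP
    [1,5] N\(N\NP)   >
      [1,2] "this" : (N\(N\NP))/NP
      [2,5] NP   <
        [2,4] N   >
          [2,3] N/(N\PP)   >T
            [2,3] "on" : PP
          [3,4] "a" : N\PP
        [4,5] "here" : NP\N
  [5,7] S\N   >
    [5,6] "near" : (S\N)/(S\NP)
    [6,7] "map" : S\NP

YES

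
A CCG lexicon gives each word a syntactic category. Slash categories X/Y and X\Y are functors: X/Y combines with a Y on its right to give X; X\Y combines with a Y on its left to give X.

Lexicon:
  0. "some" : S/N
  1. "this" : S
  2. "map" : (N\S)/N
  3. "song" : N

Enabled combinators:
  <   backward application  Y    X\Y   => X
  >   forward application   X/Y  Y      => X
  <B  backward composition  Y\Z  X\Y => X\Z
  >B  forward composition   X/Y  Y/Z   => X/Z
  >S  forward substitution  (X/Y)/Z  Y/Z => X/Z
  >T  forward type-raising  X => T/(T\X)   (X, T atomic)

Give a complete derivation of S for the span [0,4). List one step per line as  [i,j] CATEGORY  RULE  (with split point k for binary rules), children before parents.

[0,4] S   >
  [0,1] "some" : S/N
  [1,4] N   <
    [1,2] "this" : S
    [2,4] N\S   >
      [2,3] "map" : (N\S)/N
      [3,4] "song" : N

[0,1] S/N  lex  "some"
[1,2] S  lex  "this"
[2,3] (N\S)/N  lex  "map"
[3,4] N  lex  "song"
[2,4] N\S  >  k=3
[1,4] N  <  k=2
[0,4] S  >  k=1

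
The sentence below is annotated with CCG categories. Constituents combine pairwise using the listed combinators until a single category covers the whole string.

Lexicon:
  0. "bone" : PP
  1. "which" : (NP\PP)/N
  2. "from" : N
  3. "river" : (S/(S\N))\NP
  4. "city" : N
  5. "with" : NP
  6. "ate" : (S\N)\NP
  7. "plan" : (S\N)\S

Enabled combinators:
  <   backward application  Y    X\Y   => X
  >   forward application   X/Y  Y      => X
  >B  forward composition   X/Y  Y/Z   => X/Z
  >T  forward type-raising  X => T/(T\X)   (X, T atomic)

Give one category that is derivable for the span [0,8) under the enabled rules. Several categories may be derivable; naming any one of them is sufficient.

S

[0,8] S   >
  [0,4] S/(S\N)   <
    [0,3] NP   <
      [0,1] "bone" : PP
      [1,3] NP\PP   >
        [1,2] "which" : (NP\PP)/N
        [2,3] "from" : N
    [3,4] "river" : (S/(S\N))\NP
  [4,8] S\N   <
    [4,7] S   >
      [4,5] S/(S\N)   >T
        [4,5] "city" : N
      [5,7] S\N   <
        [5,6] "with" : NP
        [6,7] "ate" : (S\N)\NP
    [7,8] "plan" : (S\N)\S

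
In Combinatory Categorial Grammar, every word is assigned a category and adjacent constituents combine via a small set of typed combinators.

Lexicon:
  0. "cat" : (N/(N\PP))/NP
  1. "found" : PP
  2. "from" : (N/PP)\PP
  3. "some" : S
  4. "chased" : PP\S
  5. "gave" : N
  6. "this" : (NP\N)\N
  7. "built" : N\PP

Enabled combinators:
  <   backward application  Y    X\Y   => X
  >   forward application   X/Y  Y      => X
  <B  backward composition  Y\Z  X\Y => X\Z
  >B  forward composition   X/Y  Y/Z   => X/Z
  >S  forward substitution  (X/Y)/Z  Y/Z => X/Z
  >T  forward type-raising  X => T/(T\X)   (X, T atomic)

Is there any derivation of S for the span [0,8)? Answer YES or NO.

NO

(N/(N\PP))/NP PP (N/PP)\PP S PP\S N (NP\N)\N N\PP
CKY chart[0,8] = {N, N/(N\N), NP/(NP\N), PP/(PP\N), S/(S\N)}; S ∉ chart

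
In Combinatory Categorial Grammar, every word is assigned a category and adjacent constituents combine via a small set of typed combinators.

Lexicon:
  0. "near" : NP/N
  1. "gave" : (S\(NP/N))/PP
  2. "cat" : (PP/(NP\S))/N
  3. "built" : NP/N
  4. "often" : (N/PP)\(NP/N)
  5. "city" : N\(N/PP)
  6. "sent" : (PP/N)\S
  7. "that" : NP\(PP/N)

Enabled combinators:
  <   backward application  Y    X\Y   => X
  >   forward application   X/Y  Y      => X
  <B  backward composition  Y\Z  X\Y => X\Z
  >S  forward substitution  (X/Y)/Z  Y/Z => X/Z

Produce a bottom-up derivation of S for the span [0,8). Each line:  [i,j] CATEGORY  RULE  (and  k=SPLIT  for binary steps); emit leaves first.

[0,8] S   <
  [0,1] "near" : NP/N
  [1,8] S\(NP/N)   >
    [1,2] "gave" : (S\(NP/N))/PP
    [2,8] PP   >
      [2,6] PP/(NP\S)   >
        [2,3] "cat" : (PP/(NP\S))/N
        [3,6] N   <
          [3,5] N/PP   <
            [3,4] "built" : NP/N
            [4,5] "often" : (N/PP)\(NP/N)
          [5,6] "city" : N\(N/PP)
      [6,8] NP\S   <B
        [6,7] "sent" : (PP/N)\S
        [7,8] "that" : NP\(PP/N)

[0,1] NP/N  lex  "near"
[1,2] (S\(NP/N))/PP  lex  "gave"
[2,3] (PP/(NP\S))/N  lex  "cat"
[3,4] NP/N  lex  "built"
[4,5] (N/PP)\(NP/N)  lex  "often"
[3,5] N/PP  <  k=4
[5,6] N\(N/PP)  lex  "city"
[3,6] N  <  k=5
[2,6] PP/(NP\S)  >  k=3
[6,7] (PP/N)\S  lex  "sent"
[7,8] NP\(PP/N)  lex  "that"
[6,8] NP\S  <B  k=7
[2,8] PP  >  k=6
[1,8] S\(NP/N)  >  k=2
[0,8] S  <  k=1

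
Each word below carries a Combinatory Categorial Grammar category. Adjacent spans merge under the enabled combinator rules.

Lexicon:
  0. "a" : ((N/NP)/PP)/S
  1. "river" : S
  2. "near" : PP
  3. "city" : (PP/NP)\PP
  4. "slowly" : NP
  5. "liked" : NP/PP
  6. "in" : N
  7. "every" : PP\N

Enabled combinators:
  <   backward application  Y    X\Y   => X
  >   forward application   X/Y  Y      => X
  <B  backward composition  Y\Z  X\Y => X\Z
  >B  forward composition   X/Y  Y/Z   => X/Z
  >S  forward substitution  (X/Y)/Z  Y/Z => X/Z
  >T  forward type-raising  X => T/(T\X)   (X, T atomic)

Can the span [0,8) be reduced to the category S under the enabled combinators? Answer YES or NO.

NO

((N/NP)/PP)/S S PP (PP/NP)\PP NP NP/PP N PP\N
CKY chart[0,8] = {N, N/(NP\NP), N/(N\N), N/(PP\PP), NP/(NP\N), PP/(PP\N), S/(S\N)}; S ∉ chart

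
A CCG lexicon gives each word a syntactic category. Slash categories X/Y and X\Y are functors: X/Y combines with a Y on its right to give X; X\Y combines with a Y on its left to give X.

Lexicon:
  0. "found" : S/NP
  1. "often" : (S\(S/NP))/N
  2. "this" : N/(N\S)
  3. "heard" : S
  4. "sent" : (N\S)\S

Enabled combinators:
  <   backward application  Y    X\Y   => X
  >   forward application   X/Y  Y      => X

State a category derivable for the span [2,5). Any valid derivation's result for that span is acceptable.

N

[0,5] S   <
  [0,1] "found" : S/NP
  [1,5] S\(S/NP)   >
    [1,2] "often" : (S\(S/NP))/N
    [2,5] N   >
      [2,3] "this" : N/(N\S)
      [3,5] N\S   <
        [3,4] "heard" : S
        [4,5] "sent" : (N\S)\S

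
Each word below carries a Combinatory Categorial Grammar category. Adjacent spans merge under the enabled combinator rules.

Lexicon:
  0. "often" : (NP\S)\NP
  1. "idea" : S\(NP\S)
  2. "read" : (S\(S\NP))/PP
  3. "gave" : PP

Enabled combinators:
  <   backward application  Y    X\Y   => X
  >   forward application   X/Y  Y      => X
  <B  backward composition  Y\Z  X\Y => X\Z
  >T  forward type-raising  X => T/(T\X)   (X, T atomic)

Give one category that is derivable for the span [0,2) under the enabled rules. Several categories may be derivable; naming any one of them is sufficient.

S\NP

[0,4] S   <
  [0,2] S\NP   <B
    [0,1] "often" : (NP\S)\NP
    [1,2] "idea" : S\(NP\S)
  [2,4] S\(S\NP)   >
    [2,3] "read" : (S\(S\NP))/PP
    [3,4] "gave" : PP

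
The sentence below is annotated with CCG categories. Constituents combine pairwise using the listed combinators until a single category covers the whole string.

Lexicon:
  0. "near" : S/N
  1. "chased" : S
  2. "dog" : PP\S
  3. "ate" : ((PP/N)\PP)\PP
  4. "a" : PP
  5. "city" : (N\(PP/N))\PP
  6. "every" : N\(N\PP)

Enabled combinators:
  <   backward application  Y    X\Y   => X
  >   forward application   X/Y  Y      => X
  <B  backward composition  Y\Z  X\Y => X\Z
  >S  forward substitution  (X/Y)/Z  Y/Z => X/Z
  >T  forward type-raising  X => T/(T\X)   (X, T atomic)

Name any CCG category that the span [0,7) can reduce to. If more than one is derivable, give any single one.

S

[0,7] S   >
  [0,1] "near" : S/N
  [1,7] N   <
    [1,6] N\PP   <B
      [1,4] (PP/N)\PP   <
        [1,3] PP   <
          [1,2] "chased" : S
          [2,3] "dog" : PP\S
        [3,4] "ate" : ((PP/N)\PP)\PP
      [4,6] N\(PP/N)   <
        [4,5] "a" : PP
        [5,6] "city" : (N\(PP/N))\PP
    [6,7] "every" : N\(N\PP)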